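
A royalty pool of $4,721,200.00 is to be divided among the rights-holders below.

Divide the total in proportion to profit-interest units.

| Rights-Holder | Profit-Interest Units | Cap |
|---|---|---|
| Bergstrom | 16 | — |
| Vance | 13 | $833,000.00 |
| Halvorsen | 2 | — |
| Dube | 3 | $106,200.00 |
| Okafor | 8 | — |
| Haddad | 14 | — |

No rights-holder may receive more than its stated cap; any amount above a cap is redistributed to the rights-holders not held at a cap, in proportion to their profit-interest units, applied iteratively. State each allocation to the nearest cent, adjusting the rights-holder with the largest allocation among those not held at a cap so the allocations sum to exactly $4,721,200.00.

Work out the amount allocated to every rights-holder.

Combined profit-interest units = 56.
Proportional shares (ignoring caps): Bergstrom 1,348,914.2857; Vance 1,095,992.8571; Halvorsen 168,614.2857; Dube 252,921.4286; Okafor 674,457.1429; Haddad 1,180,300.0000.
Capped: Vance ($833,000.00), Dube ($106,200.00); balance $3,782,000.00 reallocated over remaining profit-interest units 40.
Shares after redistribution: Bergstrom 1,512,800.0000 → $1,512,800.00; Halvorsen 189,100.0000 → $189,100.00; Okafor 756,400.0000 → $756,400.00; Haddad 1,323,700.0000 → $1,323,700.00.

Bergstrom: $1,512,800.00 · Vance: $833,000.00 · Halvorsen: $189,100.00 · Dube: $106,200.00 · Okafor: $756,400.00 · Haddad: $1,323,700.00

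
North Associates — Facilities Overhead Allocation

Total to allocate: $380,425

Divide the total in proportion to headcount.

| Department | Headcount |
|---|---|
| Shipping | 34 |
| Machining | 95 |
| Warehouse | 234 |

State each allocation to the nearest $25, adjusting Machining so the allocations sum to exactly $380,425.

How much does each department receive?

Shipping: $35,625 | Machining: $99,575 | Warehouse: $245,225

Total headcount = 363.
Pro-rata amounts: Shipping 34/363 × $380,425 = 35,632.09; Machining 95/363 × $380,425 = 99,560.26; Warehouse 234/363 × $380,425 = 245,232.64.
After rounding ($25): Shipping $35,625; Machining $99,550; Warehouse $245,225. Sum = $380,400.
Difference $380,425 − $380,400 = +$25 applied to Machining: Machining becomes $99,575.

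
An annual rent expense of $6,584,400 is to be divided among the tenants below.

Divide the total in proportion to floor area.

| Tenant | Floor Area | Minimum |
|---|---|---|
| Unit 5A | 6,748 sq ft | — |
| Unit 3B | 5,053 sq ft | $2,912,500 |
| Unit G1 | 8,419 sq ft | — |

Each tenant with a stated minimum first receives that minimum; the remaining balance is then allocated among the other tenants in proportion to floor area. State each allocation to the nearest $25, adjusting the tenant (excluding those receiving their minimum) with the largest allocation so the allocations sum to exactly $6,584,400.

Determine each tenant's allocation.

Guaranteed amounts: Unit 3B $2,912,500. Residual $3,671,900.
Residual split over remaining floor area 15,167: Unit 5A 1,633,677.14 → $1,633,675; Unit G1 2,038,222.86 → $2,038,225.

Unit 5A: $1,633,675 | Unit 3B: $2,912,500 | Unit G1: $2,038,225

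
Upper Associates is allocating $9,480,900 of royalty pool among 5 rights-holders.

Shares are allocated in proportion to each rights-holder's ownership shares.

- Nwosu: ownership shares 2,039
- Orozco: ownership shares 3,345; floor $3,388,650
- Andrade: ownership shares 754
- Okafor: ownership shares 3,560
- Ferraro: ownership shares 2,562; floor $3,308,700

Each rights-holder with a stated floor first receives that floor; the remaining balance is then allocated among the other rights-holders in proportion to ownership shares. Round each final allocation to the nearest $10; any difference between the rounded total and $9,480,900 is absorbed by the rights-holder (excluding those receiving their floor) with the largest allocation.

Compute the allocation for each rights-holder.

Guaranteed amounts: Orozco $3,388,650; Ferraro $3,308,700. Remaining pool $2,783,550.
Remaining pool split over remaining ownership shares 6,353: Nwosu 893,382.41 → $893,380; Andrade 330,363.09 → $330,360; Okafor 1,559,804.50 → $1,559,800.
Rounding difference +$10 applied to Okafor → $1,559,810.

Nwosu: $893,380; Orozco: $3,388,650; Andrade: $330,360; Okafor: $1,559,810; Ferraro: $3,308,700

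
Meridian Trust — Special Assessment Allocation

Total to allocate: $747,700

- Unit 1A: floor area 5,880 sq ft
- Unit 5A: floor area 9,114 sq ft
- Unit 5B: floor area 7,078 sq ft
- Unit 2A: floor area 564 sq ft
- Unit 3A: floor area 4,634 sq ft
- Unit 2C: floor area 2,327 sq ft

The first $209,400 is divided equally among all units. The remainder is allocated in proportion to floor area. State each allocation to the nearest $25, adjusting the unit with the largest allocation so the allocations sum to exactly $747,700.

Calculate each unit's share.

Unit 1A: $141,850 | Unit 5A: $200,675 | Unit 5B: $163,625 | Unit 2A: $45,150 | Unit 3A: $119,175 | Unit 2C: $77,225

First tranche $209,400 split equally: $34,900 each.
Remainder $538,300 by floor area (total 29,597): Unit 1A 106,943.41 → $106,950; Unit 5A 165,762.28 → $165,750; Unit 5B 128,732.22 → $128,725; Unit 2A 10,257.84 → $10,250; Unit 3A 84,281.59 → $84,275; Unit 2C 42,322.67 → $42,325.
Rounding difference +$25 on remainder applied to Unit 5A.
Totals: Unit 1A $34,900 + $106,950 = $141,850; Unit 5A $34,900 + $165,775 = $200,675; Unit 5B $34,900 + $128,725 = $163,625; Unit 2A $34,900 + $10,250 = $45,150; Unit 3A $34,900 + $84,275 = $119,175; Unit 2C $34,900 + $42,325 = $77,225.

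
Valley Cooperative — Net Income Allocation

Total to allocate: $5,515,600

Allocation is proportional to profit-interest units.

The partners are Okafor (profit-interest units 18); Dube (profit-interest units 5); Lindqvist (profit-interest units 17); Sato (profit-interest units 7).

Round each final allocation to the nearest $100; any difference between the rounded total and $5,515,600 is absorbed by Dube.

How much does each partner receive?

Combined profit-interest units = 47.
Pro-rata amounts: Okafor 18/47 × $5,515,600 = 2,112,357.45; Dube 5/47 × $5,515,600 = 586,765.96; Lindqvist 17/47 × $5,515,600 = 1,995,004.26; Sato 7/47 × $5,515,600 = 821,472.34.
At nearest $100: Okafor $2,112,400; Dube $586,800; Lindqvist $1,995,000; Sato $821,500. Sum = $5,515,700.
Difference $5,515,600 − $5,515,700 = −$100 applied to Dube: Dube becomes $586,700.

Okafor: $2,112,400 | Dube: $586,700 | Lindqvist: $1,995,000 | Sato: $821,500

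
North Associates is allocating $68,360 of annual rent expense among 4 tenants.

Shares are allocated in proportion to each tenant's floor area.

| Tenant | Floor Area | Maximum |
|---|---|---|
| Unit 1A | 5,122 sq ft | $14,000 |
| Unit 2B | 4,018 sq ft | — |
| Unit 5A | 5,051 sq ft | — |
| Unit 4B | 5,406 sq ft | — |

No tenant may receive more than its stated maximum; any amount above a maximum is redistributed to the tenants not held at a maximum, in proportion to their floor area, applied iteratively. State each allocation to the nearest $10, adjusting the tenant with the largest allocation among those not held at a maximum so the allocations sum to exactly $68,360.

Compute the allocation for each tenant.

Unit 1A: $14,000 · Unit 2B: $15,090 · Unit 5A: $18,970 · Unit 4B: $20,300

Total floor area = 19,597.
Pro-rata shares before constraints: Unit 1A 17,867.02; Unit 2B 14,015.95; Unit 5A 17,619.35; Unit 4B 18,857.69.
Cap binds for Unit 1A ($14,000); residual $54,360 reallocated over remaining floor area 14,475.
Remaining shares: Unit 2B 15,089.36 → $15,090; Unit 5A 18,968.73 → $18,970; Unit 4B 20,301.91 → $20,300.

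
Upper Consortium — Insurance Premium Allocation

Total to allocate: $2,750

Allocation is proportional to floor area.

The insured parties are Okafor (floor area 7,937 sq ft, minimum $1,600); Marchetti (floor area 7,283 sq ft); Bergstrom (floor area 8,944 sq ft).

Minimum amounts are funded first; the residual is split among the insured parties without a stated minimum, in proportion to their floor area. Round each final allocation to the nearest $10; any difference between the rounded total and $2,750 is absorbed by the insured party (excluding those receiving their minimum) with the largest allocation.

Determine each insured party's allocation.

Okafor: $1,600 | Marchetti: $520 | Bergstrom: $630

Minimums first: Okafor $1,600. Balance $1,150.
Balance split over remaining floor area 16,227: Marchetti 516.14 → $520; Bergstrom 633.86 → $630.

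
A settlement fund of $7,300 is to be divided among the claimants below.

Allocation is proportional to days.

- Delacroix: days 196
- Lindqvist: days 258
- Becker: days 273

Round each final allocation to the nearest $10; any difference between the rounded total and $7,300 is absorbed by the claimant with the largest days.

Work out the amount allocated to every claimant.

Delacroix: $1,970 · Lindqvist: $2,590 · Becker: $2,740

Sum of days: 196 + 258 + 273 = 727.
Unrounded shares: Delacroix 1,968.09; Lindqvist 2,590.65; Becker 2,741.27.
Rounded to nearest $10: Delacroix $1,970; Lindqvist $2,590; Becker $2,740. Sum = $7,300.
Rounded total matches; no reconciliation needed.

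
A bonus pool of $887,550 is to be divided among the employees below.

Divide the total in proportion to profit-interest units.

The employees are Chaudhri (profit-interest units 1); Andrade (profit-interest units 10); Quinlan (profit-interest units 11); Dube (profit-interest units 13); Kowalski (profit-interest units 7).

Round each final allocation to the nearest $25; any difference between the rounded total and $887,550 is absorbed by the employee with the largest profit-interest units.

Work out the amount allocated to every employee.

Chaudhri: $21,125; Andrade: $211,325; Quinlan: $232,450; Dube: $274,725; Kowalski: $147,925

Profit-interest units total: 1 + 10 + 11 + 13 + 7 = 42.
Unrounded shares: Chaudhri 21,132.14; Andrade 211,321.43; Quinlan 232,453.57; Dube 274,717.86; Kowalski 147,925.00.
Rounded to nearest $25: Chaudhri $21,125; Andrade $211,325; Quinlan $232,450; Dube $274,725; Kowalski $147,925. Sum = $887,550.
Rounded total matches; no reconciliation needed.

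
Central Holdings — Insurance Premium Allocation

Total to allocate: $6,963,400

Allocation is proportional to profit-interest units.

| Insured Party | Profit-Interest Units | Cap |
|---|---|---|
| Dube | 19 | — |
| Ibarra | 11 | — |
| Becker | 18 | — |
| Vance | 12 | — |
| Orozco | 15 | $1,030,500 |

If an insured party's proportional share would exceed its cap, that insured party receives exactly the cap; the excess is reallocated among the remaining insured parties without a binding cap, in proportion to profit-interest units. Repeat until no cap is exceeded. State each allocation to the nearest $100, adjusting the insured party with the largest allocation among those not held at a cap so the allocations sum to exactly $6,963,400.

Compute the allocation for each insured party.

Dube: $1,878,700; Ibarra: $1,087,700; Becker: $1,779,900; Vance: $1,186,600; Orozco: $1,030,500

Profit-interest units total: 75.
Pro-rata shares before constraints: Dube 1,764,061.33; Ibarra 1,021,298.67; Becker 1,671,216.00; Vance 1,114,144.00; Orozco 1,392,680.00.
Held at cap: Orozco ($1,030,500); balance $5,932,900 reallocated over remaining profit-interest units 60.
Remaining shares: Dube 1,878,751.67 → $1,878,800; Ibarra 1,087,698.33 → $1,087,700; Becker 1,779,870.00 → $1,779,900; Vance 1,186,580.00 → $1,186,600.
Rounding difference −$100 applied to Dube → $1,878,700.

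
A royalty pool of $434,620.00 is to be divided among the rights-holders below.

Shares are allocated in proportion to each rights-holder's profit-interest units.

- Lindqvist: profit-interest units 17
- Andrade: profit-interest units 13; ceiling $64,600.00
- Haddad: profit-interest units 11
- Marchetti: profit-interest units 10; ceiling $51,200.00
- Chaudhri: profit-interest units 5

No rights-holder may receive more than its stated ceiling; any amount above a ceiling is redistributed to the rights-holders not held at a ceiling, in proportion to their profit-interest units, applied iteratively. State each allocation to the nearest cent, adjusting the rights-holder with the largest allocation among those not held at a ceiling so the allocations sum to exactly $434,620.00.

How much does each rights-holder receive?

Profit-interest units total: 56.
Proportional shares (ignoring caps): Lindqvist 131,938.2143; Andrade 100,893.9286; Haddad 85,371.7857; Marchetti 77,610.7143; Chaudhri 38,805.3571.
Capped: Andrade ($64,600.00), Marchetti ($51,200.00); residual $318,820.00 reallocated over remaining profit-interest units 33.
Redistributed shares: Lindqvist 164,240.6061 → $164,240.61; Haddad 106,273.3333 → $106,273.33; Chaudhri 48,306.0606 → $48,306.06.

Lindqvist: $164,240.61 | Andrade: $64,600.00 | Haddad: $106,273.33 | Marchetti: $51,200.00 | Chaudhri: $48,306.06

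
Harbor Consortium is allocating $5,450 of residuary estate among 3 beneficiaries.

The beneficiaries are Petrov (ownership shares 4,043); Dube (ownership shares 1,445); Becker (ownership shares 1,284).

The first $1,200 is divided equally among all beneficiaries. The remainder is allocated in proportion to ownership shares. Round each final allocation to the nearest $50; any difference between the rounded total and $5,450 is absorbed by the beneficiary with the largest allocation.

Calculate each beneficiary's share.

$1,200 shared equally gives $400 per beneficiary.
Remainder $4,250 by ownership shares (total 6,772): Petrov 2,537.32 → $2,550; Dube 906.86 → $900; Becker 805.82 → $800.
Totals: Petrov $400 + $2,550 = $2,950; Dube $400 + $900 = $1,300; Becker $400 + $800 = $1,200.

Petrov: $2,950 | Dube: $1,300 | Becker: $1,200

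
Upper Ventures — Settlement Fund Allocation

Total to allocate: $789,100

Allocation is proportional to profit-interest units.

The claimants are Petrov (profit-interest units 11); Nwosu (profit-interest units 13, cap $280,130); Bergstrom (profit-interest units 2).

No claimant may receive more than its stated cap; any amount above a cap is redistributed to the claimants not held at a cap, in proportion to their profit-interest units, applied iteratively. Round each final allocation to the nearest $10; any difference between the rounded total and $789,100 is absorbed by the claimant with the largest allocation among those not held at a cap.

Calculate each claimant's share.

Petrov: $430,670; Nwosu: $280,130; Bergstrom: $78,300

Total profit-interest units = 26.
Pro-rata shares before constraints: Petrov 333,850.00; Nwosu 394,550.00; Bergstrom 60,700.00.
Cap binds for Nwosu ($280,130); balance $508,970 reallocated over remaining profit-interest units 13.
Remaining shares: Petrov 430,666.92 → $430,670; Bergstrom 78,303.08 → $78,300.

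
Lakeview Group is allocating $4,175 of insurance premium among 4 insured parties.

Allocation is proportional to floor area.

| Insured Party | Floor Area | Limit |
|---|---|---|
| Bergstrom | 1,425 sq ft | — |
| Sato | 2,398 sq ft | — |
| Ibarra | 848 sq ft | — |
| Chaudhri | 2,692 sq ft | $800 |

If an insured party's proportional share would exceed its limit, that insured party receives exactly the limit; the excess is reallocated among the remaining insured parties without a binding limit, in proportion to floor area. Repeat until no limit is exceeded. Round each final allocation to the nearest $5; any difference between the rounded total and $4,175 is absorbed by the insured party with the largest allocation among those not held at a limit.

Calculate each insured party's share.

Total floor area = 7,363.
Proportional shares (ignoring caps): Bergstrom 808.01; Sato 1,359.72; Ibarra 480.84; Chaudhri 1,526.43.
Capped: Chaudhri ($800); remaining pool $3,375 reallocated over remaining floor area 4,671.
Shares after redistribution: Bergstrom 1,029.62 → $1,030; Sato 1,732.66 → $1,735; Ibarra 612.72 → $615.
Rounding difference −$5 applied to Sato → $1,730.

Bergstrom: $1,030; Sato: $1,730; Ibarra: $615; Chaudhri: $800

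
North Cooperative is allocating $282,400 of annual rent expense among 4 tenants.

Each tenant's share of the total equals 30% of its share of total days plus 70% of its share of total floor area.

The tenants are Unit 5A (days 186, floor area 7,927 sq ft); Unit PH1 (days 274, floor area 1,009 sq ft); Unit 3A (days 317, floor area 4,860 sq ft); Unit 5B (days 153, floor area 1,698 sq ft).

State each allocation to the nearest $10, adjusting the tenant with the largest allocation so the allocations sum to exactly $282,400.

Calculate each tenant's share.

Unit 5A: $118,090 · Unit PH1: $37,830 · Unit 3A: $90,880 · Unit 5B: $35,600

Totals — days 930, floor area 15,494.
Combined weights (30% days + 70% floor area): Unit 5A 0.4181; Unit PH1 0.1340; Unit 3A 0.3218; Unit 5B 0.1261.
Raw shares: Unit 5A 118,080.53; Unit PH1 37,833.83; Unit 3A 90,883.92; Unit 5B 35,601.72.
Rounded to nearest $10: Unit 5A $118,080; Unit PH1 $37,830; Unit 3A $90,880; Unit 5B $35,600. Sum = $282,390.
Difference $282,400 − $282,390 = +$10 applied to largest allocation (Unit 5A): Unit 5A becomes $118,090.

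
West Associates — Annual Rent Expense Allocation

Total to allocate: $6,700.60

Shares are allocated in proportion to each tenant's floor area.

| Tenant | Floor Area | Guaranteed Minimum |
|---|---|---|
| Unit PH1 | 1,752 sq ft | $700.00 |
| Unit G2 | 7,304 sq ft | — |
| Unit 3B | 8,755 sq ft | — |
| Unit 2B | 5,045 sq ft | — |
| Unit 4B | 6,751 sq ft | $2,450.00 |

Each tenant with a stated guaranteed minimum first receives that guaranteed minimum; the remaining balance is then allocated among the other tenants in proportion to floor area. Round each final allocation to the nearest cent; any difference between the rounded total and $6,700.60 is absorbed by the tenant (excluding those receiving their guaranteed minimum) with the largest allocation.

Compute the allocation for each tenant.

Unit PH1: $700.00 · Unit G2: $1,228.85 · Unit 3B: $1,472.96 · Unit 2B: $848.79 · Unit 4B: $2,450.00

Fund the minimums — Unit PH1 $700.00; Unit 4B $2,450.00. Residual $3,550.60.
Residual split over remaining floor area 21,104: Unit G2 1,228.8468 → $1,228.85; Unit 3B 1,472.9674 → $1,472.97; Unit 2B 848.7859 → $848.79.
Rounding difference −$0.01 applied to Unit 3B → $1,472.96.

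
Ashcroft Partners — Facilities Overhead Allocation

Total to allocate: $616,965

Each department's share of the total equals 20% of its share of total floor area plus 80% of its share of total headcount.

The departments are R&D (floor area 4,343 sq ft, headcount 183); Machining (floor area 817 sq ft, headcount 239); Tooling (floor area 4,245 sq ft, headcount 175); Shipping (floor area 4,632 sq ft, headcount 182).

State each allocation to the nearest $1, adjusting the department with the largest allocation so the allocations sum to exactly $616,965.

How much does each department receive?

Floor area total 14,037; headcount total 779.
Blended shares (20% floor area + 80% headcount): R&D 0.2498; Machining 0.2571; Tooling 0.2402; Shipping 0.2529.
Raw shares: R&D 154,125.61; Machining 158,611.55; Tooling 148,195.36; Shipping 156,032.48.
Rounded to nearest $1: R&D $154,126; Machining $158,612; Tooling $148,195; Shipping $156,032. Sum = $616,965.
Rounded total matches; no reconciliation needed.

R&D: $154,126; Machining: $158,612; Tooling: $148,195; Shipping: $156,032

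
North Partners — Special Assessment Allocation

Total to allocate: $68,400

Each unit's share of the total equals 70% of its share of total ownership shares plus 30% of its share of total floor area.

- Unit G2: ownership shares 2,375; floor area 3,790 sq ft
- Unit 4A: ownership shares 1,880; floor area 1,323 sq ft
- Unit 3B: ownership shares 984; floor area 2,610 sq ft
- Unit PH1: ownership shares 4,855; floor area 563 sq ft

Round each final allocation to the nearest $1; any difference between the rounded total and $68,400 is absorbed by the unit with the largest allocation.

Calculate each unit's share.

Totals — ownership shares 10,094, floor area 8,286.
Composite weights (70% ownership shares + 30% floor area): Unit G2 0.3019; Unit 4A 0.1783; Unit 3B 0.1627; Unit PH1 0.3571.
Raw shares: Unit G2 20,651.41; Unit 4A 12,193.98; Unit 3B 11,131.09; Unit PH1 24,423.52.
At nearest $1: Unit G2 $20,651; Unit 4A $12,194; Unit 3B $11,131; Unit PH1 $24,424. Sum = $68,400.
Rounded total matches; no reconciliation needed.

Unit G2: $20,651 | Unit 4A: $12,194 | Unit 3B: $11,131 | Unit PH1: $24,424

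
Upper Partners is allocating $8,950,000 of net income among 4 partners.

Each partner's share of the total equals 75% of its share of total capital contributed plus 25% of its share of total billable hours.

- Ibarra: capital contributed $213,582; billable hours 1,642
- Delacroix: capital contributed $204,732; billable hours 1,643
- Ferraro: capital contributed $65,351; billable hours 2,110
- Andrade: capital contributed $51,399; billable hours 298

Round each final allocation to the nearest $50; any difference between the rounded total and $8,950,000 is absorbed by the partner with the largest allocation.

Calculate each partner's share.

Ibarra: $3,324,750 | Delacroix: $3,214,150 | Ferraro: $1,649,150 | Andrade: $761,950

Totals — capital contributed 535,064, billable hours 5,693.
Combined weights (75% capital contributed + 25% billable hours): Ibarra 0.3715; Delacroix 0.3591; Ferraro 0.1843; Andrade 0.0851.
Raw shares: Ibarra 3,324,784.49; Delacroix 3,214,152.25; Ferraro 1,649,129.18; Andrade 761,934.09.
Rounded to nearest $50: Ibarra $3,324,800; Delacroix $3,214,150; Ferraro $1,649,150; Andrade $761,950. Sum = $8,950,050.
Difference $8,950,000 − $8,950,050 = −$50 applied to largest allocation (Ibarra): Ibarra becomes $3,324,750.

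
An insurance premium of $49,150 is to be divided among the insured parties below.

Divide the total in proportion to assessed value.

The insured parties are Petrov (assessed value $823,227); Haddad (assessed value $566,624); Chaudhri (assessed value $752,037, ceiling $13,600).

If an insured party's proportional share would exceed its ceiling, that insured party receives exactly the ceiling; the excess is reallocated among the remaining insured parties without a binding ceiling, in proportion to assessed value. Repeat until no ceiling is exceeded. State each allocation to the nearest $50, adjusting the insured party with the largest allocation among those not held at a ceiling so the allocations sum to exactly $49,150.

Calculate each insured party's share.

Total assessed value = 2,141,888.
Proportional shares (ignoring caps): Petrov 18,890.63; Haddad 13,002.35; Chaudhri 17,257.03.
Cap binds for Chaudhri ($13,600); residual $35,550 reallocated over remaining assessed value 1,389,851.
Redistributed shares: Petrov 21,056.73 → $21,050; Haddad 14,493.27 → $14,500.

Petrov: $21,050 · Haddad: $14,500 · Chaudhri: $13,600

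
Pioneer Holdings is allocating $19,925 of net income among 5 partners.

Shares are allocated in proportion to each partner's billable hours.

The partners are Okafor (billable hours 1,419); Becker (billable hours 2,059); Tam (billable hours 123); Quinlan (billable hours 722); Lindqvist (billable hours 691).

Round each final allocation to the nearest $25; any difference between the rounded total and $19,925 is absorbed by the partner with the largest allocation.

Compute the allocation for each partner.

Okafor: $5,650 | Becker: $8,150 | Tam: $500 | Quinlan: $2,875 | Lindqvist: $2,750

Total billable hours = 5,014.
Pro-rata amounts: Okafor 1,419/5,014 × $19,925 = 5,638.93; Becker 2,059/5,014 × $19,925 = 8,182.20; Tam 123/5,014 × $19,925 = 488.79; Quinlan 722/5,014 × $19,925 = 2,869.14; Lindqvist 691/5,014 × $19,925 = 2,745.95.
After rounding ($25): Okafor $5,650; Becker $8,175; Tam $500; Quinlan $2,875; Lindqvist $2,750. Sum = $19,950.
Difference $19,925 − $19,950 = −$25 applied to largest allocation (Becker): Becker becomes $8,150.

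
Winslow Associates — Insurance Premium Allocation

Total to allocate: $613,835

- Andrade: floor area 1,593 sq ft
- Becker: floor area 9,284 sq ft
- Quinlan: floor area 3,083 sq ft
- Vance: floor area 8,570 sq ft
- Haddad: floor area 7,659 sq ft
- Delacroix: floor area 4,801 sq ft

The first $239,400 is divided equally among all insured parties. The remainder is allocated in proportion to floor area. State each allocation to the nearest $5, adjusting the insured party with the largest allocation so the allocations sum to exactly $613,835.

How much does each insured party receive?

$239,400 shared equally gives $39,900 per insured party.
Remainder $374,435 by floor area (total 34,990): Andrade 17,047.01 → $17,045; Becker 99,349.94 → $99,350; Quinlan 32,991.80 → $32,990; Vance 91,709.29 → $91,710; Haddad 81,960.49 → $81,960; Delacroix 51,376.46 → $51,375.
Rounding difference +$5 on remainder applied to Becker.
Totals: Andrade $39,900 + $17,045 = $56,945; Becker $39,900 + $99,355 = $139,255; Quinlan $39,900 + $32,990 = $72,890; Vance $39,900 + $91,710 = $131,610; Haddad $39,900 + $81,960 = $121,860; Delacroix $39,900 + $51,375 = $91,275.

Andrade: $56,945 | Becker: $139,255 | Quinlan: $72,890 | Vance: $131,610 | Haddad: $121,860 | Delacroix: $91,275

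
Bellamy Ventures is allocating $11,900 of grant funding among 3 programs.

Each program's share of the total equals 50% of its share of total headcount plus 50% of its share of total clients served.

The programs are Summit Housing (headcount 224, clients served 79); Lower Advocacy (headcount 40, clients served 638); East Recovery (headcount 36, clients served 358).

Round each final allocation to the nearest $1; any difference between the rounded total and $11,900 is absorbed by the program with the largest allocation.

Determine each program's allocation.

Summit Housing: $4,880 · Lower Advocacy: $4,325 · East Recovery: $2,695

Totals — headcount 300, clients served 1,075.
Composite weights (50% headcount + 50% clients served): Summit Housing 0.4101; Lower Advocacy 0.3634; East Recovery 0.2265.
Proportional shares: Summit Housing 4,879.92; Lower Advocacy 4,324.59; East Recovery 2,695.49.
At nearest $1: Summit Housing $4,880; Lower Advocacy $4,325; East Recovery $2,695. Sum = $11,900.
Rounded total matches; no reconciliation needed.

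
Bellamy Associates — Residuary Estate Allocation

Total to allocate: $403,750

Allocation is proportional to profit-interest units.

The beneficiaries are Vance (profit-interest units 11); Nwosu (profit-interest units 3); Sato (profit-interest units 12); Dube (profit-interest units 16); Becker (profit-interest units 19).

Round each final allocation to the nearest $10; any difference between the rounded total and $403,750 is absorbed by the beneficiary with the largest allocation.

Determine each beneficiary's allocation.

Vance: $72,810 · Nwosu: $19,860 · Sato: $79,430 · Dube: $105,900 · Becker: $125,750

Combined profit-interest units = 61.
Unrounded shares: Vance 11/61 × $403,750 = 72,807.38; Nwosu 3/61 × $403,750 = 19,856.56; Sato 12/61 × $403,750 = 79,426.23; Dube 16/61 × $403,750 = 105,901.64; Becker 19/61 × $403,750 = 125,758.20.
After rounding ($10): Vance $72,810; Nwosu $19,860; Sato $79,430; Dube $105,900; Becker $125,760. Sum = $403,760.
Difference $403,750 − $403,760 = −$10 applied to largest allocation (Becker): Becker becomes $125,750.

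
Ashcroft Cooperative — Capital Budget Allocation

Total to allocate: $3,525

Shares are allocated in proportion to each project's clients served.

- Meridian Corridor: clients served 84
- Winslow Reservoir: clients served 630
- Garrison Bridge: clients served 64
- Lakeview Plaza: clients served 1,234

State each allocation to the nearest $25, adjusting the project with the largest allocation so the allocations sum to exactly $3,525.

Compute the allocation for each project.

Total clients served = 2,012.
Unrounded shares: Meridian Corridor 84/2,012 × $3,525 = 147.17; Winslow Reservoir 630/2,012 × $3,525 = 1,103.75; Garrison Bridge 64/2,012 × $3,525 = 112.13; Lakeview Plaza 1,234/2,012 × $3,525 = 2,161.95.
At nearest $25: Meridian Corridor $150; Winslow Reservoir $1,100; Garrison Bridge $100; Lakeview Plaza $2,150. Sum = $3,500.
Difference $3,525 − $3,500 = +$25 applied to largest allocation (Lakeview Plaza): Lakeview Plaza becomes $2,175.

Meridian Corridor: $150 | Winslow Reservoir: $1,100 | Garrison Bridge: $100 | Lakeview Plaza: $2,175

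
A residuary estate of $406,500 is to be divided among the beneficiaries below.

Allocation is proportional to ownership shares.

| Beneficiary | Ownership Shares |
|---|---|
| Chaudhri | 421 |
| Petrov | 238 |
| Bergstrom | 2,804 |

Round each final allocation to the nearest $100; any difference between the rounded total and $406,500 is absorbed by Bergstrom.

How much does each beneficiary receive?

Total ownership shares = 3,463.
Raw shares: Chaudhri 421/3,463 × $406,500 = 49,418.57; Petrov 238/3,463 × $406,500 = 27,937.34; Bergstrom 2,804/3,463 × $406,500 = 329,144.09.
At nearest $100: Chaudhri $49,400; Petrov $27,900; Bergstrom $329,100. Sum = $406,400.
Difference $406,500 − $406,400 = +$100 applied to Bergstrom: Bergstrom becomes $329,200.

Chaudhri: $49,400 · Petrov: $27,900 · Bergstrom: $329,200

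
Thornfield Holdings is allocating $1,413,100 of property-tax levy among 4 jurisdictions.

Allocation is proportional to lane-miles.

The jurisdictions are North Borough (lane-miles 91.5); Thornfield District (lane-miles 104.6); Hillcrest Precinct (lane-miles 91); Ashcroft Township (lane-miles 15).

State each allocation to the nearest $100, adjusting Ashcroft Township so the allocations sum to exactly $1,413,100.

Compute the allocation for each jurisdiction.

North Borough: $428,000 · Thornfield District: $489,300 · Hillcrest Precinct: $425,700 · Ashcroft Township: $70,100

Lane-miles total: 302.1.
Proportional shares: North Borough 91.5/302.1 × $1,413,100 = 427,999.50; Thornfield District 104.6/302.1 × $1,413,100 = 489,275.94; Hillcrest Precinct 91/302.1 × $1,413,100 = 425,660.71; Ashcroft Township 15/302.1 × $1,413,100 = 70,163.85.
At nearest $100: North Borough $428,000; Thornfield District $489,300; Hillcrest Precinct $425,700; Ashcroft Township $70,200. Sum = $1,413,200.
Difference $1,413,100 − $1,413,200 = −$100 applied to Ashcroft Township: Ashcroft Township becomes $70,100.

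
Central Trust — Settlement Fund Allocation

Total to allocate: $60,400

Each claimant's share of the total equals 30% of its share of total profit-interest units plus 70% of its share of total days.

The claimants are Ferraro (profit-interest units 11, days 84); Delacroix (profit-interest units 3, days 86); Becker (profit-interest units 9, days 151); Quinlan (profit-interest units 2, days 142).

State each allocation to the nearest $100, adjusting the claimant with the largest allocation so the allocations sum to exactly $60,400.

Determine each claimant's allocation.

Totals — profit-interest units 25, days 463.
Combined weights (30% profit-interest units + 70% days): Ferraro 0.2590; Delacroix 0.1660; Becker 0.3363; Quinlan 0.2387.
Unrounded shares: Ferraro 15,643.47; Delacroix 10,027.70; Becker 20,312.14; Quinlan 14,416.68.
Rounded to nearest $100: Ferraro $15,600; Delacroix $10,000; Becker $20,300; Quinlan $14,400. Sum = $60,300.
Difference $60,400 − $60,300 = +$100 applied to largest allocation (Becker): Becker becomes $20,400.

Ferraro: $15,600; Delacroix: $10,000; Becker: $20,400; Quinlan: $14,400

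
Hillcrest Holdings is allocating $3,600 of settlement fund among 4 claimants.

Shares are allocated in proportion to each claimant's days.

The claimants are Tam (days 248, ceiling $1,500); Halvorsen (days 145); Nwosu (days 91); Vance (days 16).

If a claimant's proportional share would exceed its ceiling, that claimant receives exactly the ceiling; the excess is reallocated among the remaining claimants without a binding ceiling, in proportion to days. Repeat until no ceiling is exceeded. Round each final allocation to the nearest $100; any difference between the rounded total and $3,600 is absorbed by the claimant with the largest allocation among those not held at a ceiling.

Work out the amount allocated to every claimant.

Combined days = 500.
Pro-rata shares before constraints: Tam 1,785.60; Halvorsen 1,044.00; Nwosu 655.20; Vance 115.20.
Cap binds for Tam ($1,500); balance $2,100 reallocated over remaining days 252.
Shares after redistribution: Halvorsen 1,208.33 → $1,200; Nwosu 758.33 → $800; Vance 133.33 → $100.

Tam: $1,500; Halvorsen: $1,200; Nwosu: $800; Vance: $100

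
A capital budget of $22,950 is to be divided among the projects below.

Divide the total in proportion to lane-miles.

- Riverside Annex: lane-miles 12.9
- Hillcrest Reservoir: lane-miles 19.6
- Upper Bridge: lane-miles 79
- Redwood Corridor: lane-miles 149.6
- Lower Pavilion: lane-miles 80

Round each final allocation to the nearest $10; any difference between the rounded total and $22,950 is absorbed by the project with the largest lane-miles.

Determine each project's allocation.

Riverside Annex: $870; Hillcrest Reservoir: $1,320; Upper Bridge: $5,320; Redwood Corridor: $10,060; Lower Pavilion: $5,380

Lane-miles total: 341.1.
Proportional shares: Riverside Annex 12.9/341.1 × $22,950 = 867.94; Hillcrest Reservoir 19.6/341.1 × $22,950 = 1,318.73; Upper Bridge 79/341.1 × $22,950 = 5,315.30; Redwood Corridor 149.6/341.1 × $22,950 = 10,065.44; Lower Pavilion 80/341.1 × $22,950 = 5,382.59.
Rounded to nearest $10: Riverside Annex $870; Hillcrest Reservoir $1,320; Upper Bridge $5,320; Redwood Corridor $10,070; Lower Pavilion $5,380. Sum = $22,960.
Difference $22,950 − $22,960 = −$10 applied to largest lane-miles (Redwood Corridor): Redwood Corridor becomes $10,060.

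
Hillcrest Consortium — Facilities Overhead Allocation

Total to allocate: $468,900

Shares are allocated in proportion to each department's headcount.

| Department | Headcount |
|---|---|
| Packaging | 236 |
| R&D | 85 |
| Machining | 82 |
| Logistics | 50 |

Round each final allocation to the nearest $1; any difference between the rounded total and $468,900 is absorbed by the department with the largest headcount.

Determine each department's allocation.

Packaging: $244,284 · R&D: $87,983 · Machining: $84,878 · Logistics: $51,755

Total headcount = 453.
Unrounded shares: Packaging 236/453 × $468,900 = 244,283.44; R&D 85/453 × $468,900 = 87,983.44; Machining 82/453 × $468,900 = 84,878.15; Logistics 50/453 × $468,900 = 51,754.97.
At nearest $1: Packaging $244,283; R&D $87,983; Machining $84,878; Logistics $51,755. Sum = $468,899.
Difference $468,900 − $468,899 = +$1 applied to largest headcount (Packaging): Packaging becomes $244,284.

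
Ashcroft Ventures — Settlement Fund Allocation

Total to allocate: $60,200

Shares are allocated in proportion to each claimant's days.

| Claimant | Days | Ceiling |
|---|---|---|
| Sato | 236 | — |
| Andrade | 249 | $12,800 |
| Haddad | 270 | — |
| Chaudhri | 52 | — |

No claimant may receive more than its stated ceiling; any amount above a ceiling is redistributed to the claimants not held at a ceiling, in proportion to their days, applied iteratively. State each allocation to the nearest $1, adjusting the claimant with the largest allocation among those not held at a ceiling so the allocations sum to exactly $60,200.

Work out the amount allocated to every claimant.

Days total: 807.
Pro-rata shares before constraints: Sato 17,604.96; Andrade 18,574.72; Haddad 20,141.26; Chaudhri 3,879.06.
Capped: Andrade ($12,800); remaining pool $47,400 reallocated over remaining days 558.
Remaining shares: Sato 20,047.31 → $20,047; Haddad 22,935.48 → $22,935; Chaudhri 4,417.20 → $4,417.
Rounding difference +$1 applied to Haddad → $22,936.

Sato: $20,047 | Andrade: $12,800 | Haddad: $22,936 | Chaudhri: $4,417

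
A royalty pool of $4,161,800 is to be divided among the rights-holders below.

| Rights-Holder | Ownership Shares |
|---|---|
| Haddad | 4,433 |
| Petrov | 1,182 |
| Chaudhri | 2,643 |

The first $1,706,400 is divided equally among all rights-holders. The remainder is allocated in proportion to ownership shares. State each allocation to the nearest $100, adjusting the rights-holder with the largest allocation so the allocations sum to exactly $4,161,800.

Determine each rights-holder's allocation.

First tranche $1,706,400 split equally: $568,800 each.
Remainder $2,455,400 by ownership shares (total 8,258): Haddad 1,318,090.12 → $1,318,100; Petrov 351,451.05 → $351,500; Chaudhri 785,858.83 → $785,900.
Rounding difference −$100 on remainder applied to Haddad.
Totals: Haddad $568,800 + $1,318,000 = $1,886,800; Petrov $568,800 + $351,500 = $920,300; Chaudhri $568,800 + $785,900 = $1,354,700.

Haddad: $1,886,800; Petrov: $920,300; Chaudhri: $1,354,700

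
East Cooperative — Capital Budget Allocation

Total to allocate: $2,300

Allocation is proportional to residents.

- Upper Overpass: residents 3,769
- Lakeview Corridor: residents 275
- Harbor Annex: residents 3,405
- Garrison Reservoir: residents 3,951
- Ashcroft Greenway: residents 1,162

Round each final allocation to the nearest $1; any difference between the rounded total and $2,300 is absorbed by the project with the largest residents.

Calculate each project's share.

Sum of residents: 12,562.
Proportional shares: Upper Overpass 3,769/12,562 × $2,300 = 690.07; Lakeview Corridor 275/12,562 × $2,300 = 50.35; Harbor Annex 3,405/12,562 × $2,300 = 623.43; Garrison Reservoir 3,951/12,562 × $2,300 = 723.40; Ashcroft Greenway 1,162/12,562 × $2,300 = 212.75.
At nearest $1: Upper Overpass $690; Lakeview Corridor $50; Harbor Annex $623; Garrison Reservoir $723; Ashcroft Greenway $213. Sum = $2,299.
Difference $2,300 − $2,299 = +$1 applied to largest residents (Garrison Reservoir): Garrison Reservoir becomes $724.

Upper Overpass: $690; Lakeview Corridor: $50; Harbor Annex: $623; Garrison Reservoir: $724; Ashcroft Greenway: $213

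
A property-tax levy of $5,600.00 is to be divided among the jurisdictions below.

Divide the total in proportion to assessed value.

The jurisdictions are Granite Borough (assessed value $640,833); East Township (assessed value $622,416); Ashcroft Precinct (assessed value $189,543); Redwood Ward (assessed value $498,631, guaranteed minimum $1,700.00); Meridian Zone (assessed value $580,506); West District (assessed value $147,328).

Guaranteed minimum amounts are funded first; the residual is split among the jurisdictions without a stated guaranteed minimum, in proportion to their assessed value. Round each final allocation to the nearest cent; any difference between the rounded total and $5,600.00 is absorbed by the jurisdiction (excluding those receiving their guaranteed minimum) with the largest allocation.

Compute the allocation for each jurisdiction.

Minimums first: Redwood Ward $1,700.00. Residual $3,900.00.
Residual split over remaining assessed value 2,180,626: Granite Borough 1,146.1152 → $1,146.12; East Township 1,113.1769 → $1,113.18; Ashcroft Precinct 338.9933 → $338.99; Meridian Zone 1,038.2218 → $1,038.22; West District 263.4928 → $263.49.

Granite Borough: $1,146.12 | East Township: $1,113.18 | Ashcroft Precinct: $338.99 | Redwood Ward: $1,700.00 | Meridian Zone: $1,038.22 | West District: $263.49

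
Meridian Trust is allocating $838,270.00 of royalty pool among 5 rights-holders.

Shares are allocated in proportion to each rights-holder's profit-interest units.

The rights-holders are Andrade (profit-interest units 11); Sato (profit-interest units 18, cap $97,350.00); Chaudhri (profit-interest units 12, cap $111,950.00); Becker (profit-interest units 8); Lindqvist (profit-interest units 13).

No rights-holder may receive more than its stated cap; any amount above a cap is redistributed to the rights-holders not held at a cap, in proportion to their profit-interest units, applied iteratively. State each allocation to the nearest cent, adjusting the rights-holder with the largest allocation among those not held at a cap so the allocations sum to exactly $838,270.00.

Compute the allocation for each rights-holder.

Andrade: $216,208.44; Sato: $97,350.00; Chaudhri: $111,950.00; Becker: $157,242.50; Lindqvist: $255,519.06

Profit-interest units total: 62.
Unconstrained shares: Andrade 148,725.3226; Sato 243,368.7097; Chaudhri 162,245.8065; Becker 108,163.8710; Lindqvist 175,766.2903.
Capped: Sato ($97,350.00), Chaudhri ($111,950.00); residual $628,970.00 reallocated over remaining profit-interest units 32.
Redistributed shares: Andrade 216,208.4375 → $216,208.44; Becker 157,242.5000 → $157,242.50; Lindqvist 255,519.0625 → $255,519.06.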